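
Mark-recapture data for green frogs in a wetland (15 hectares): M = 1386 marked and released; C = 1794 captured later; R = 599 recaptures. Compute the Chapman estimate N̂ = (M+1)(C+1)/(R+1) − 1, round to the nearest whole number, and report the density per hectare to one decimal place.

N̂ = 1387·1795/600 − 1 = 2489665/600 − 1 ≈ 4148.4 → 4148
Density = N̂ / area = 4148 / 15 ≈ 276.53 → 276.5 per hectare

density ≈ 276.5 green frogs per hectare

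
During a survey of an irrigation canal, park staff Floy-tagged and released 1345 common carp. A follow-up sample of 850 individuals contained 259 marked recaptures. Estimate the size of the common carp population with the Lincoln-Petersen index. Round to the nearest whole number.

The marked fraction in the recapture sample should equal the marked fraction in the population: 259/850 = 1345/N.
N = (1345 × 850) / 259 = 1143250 / 259 ≈ 4414.1 → 4414

N ≈ 4414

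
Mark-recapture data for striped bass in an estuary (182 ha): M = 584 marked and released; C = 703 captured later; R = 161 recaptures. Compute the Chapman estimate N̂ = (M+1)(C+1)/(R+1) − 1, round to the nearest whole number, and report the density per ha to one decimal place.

density ≈ 14.0 striped bass per ha

N̂ = 585·704/162 − 1 = 411840/162 − 1 ≈ 2541.2 → 2541
Density = N̂ / area = 2541 / 182 ≈ 13.96 → 14.0 per ha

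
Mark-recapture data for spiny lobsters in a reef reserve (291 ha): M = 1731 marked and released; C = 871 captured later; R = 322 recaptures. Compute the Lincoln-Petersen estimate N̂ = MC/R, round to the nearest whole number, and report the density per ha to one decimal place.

N̂ = 1731·871/322 = 1507701/322 ≈ 4682.3 → 4682
Density = N̂ / area = 4682 / 291 ≈ 16.09 → 16.1 per ha

density ≈ 16.1 spiny lobsters per ha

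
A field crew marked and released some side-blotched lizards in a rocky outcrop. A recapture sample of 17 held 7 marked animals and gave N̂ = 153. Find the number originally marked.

M = 63

From N = M·C/R: M = N·R / C = 153·7 / 17 = 1071 / 17 = 63.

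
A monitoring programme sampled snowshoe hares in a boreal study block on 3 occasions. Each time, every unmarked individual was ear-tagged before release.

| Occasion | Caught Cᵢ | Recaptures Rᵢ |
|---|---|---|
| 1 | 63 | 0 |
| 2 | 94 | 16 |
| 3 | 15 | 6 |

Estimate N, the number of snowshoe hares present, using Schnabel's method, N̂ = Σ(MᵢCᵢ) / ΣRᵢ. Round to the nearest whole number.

N ≈ 365

Marked at large before each occasion: Mᵢ = Σⱼ<ᵢ (Cⱼ − Rⱼ) → M1=0, M2=63, M3=141
Σ MᵢCᵢ = 0·63 + 63·94 + 141·15 = 0 + 5922 + 2115 = 8037
Σ Rᵢ = 0 + 16 + 6 = 22
N̂ = 8037 / 22 ≈ 365.3 → 365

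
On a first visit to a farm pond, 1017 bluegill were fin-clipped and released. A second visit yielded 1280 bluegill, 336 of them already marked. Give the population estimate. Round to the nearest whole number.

N = (1017 × 1280) / 336 = 1301760 / 336 ≈ 3874.3 → 3874

N ≈ 3874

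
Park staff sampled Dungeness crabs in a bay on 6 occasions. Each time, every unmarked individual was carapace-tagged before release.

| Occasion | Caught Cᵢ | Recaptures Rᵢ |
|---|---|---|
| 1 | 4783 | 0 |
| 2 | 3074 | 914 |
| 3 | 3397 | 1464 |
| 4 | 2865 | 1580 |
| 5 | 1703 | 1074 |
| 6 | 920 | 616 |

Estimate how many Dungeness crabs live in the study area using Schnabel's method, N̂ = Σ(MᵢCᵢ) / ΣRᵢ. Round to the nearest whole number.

N ≈ 16,103

Marked at large before each occasion: Mᵢ = Σⱼ<ᵢ (Cⱼ − Rⱼ) → M1=0, M2=4783, M3=6943, M4=8876, M5=10161, M6=10790
Σ MᵢCᵢ = 0·4783 + 4783·3074 + 6943·3397 + 8876·2865 + 10161·1703 + 10790·920 = 0 + 14702942 + 23585371 + 25429740 + 17304183 + 9926800 = 90949036
Σ Rᵢ = 0 + 914 + 1464 + 1580 + 1074 + 616 = 5648
N̂ = 90949036 / 5648 ≈ 16102.9 → 16103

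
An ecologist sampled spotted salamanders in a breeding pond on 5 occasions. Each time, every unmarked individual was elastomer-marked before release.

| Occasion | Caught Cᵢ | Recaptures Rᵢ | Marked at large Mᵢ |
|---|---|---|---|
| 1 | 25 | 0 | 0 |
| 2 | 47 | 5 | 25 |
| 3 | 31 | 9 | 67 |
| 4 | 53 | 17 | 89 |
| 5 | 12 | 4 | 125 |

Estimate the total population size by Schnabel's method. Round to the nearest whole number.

N ≈ 271

Σ MᵢCᵢ = 0·25 + 25·47 + 67·31 + 89·53 + 125·12 = 0 + 1175 + 2077 + 4717 + 1500 = 9469
Σ Rᵢ = 0 + 5 + 9 + 17 + 4 = 35
N̂ = 9469 / 35 ≈ 270.5 → 271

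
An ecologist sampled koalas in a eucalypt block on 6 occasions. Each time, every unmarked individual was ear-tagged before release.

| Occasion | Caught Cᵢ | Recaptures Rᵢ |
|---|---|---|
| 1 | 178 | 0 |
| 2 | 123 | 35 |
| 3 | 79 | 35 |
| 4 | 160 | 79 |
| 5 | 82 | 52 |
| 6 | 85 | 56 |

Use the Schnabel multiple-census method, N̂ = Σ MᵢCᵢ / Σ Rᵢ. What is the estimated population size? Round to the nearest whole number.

N ≈ 624

Marked at large before each occasion: Mᵢ = Σⱼ<ᵢ (Cⱼ − Rⱼ) → M1=0, M2=178, M3=266, M4=310, M5=391, M6=421
Σ MᵢCᵢ = 0·178 + 178·123 + 266·79 + 310·160 + 391·82 + 421·85 = 0 + 21894 + 21014 + 49600 + 32062 + 35785 = 160355
Σ Rᵢ = 0 + 35 + 35 + 79 + 52 + 56 = 257
N̂ = 160355 / 257 ≈ 623.9 → 624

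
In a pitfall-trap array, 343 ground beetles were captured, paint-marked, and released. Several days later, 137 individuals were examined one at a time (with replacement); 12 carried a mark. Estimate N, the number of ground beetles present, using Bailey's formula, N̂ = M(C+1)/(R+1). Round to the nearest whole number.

N ≈ 3641

N̂ = 343·(137+1)/(12+1) = 343·138/13 = 47334/13 ≈ 3641.1 → 3641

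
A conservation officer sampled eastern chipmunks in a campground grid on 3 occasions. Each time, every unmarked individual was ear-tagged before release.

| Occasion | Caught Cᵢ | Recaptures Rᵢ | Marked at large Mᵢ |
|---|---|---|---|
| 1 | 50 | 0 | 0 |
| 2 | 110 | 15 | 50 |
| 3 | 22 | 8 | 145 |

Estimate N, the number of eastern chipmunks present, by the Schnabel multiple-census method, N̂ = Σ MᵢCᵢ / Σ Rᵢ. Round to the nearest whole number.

N ≈ 378

Σ MᵢCᵢ = 0·50 + 50·110 + 145·22 = 0 + 5500 + 3190 = 8690
Σ Rᵢ = 0 + 15 + 8 = 23
N̂ = 8690 / 23 ≈ 377.8 → 378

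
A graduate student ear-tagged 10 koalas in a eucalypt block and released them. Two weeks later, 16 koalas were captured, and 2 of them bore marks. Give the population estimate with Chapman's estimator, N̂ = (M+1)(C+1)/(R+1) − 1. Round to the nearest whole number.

N ≈ 61

N̂ = (10+1)(16+1)/(2+1) − 1 = 11·17/3 − 1
= 187/3 − 1 ≈ 62.3 − 1 ≈ 61.3 → 61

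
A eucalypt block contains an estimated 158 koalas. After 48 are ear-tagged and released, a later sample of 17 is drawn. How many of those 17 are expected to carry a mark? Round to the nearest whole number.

The marked fraction of the population is 48/158, so in a sample of 17 expect C·(M/N) marked.
E[R] = 48 × 17 / 158 = 816 / 158 ≈ 5.2 → 5

expected recaptures ≈ 5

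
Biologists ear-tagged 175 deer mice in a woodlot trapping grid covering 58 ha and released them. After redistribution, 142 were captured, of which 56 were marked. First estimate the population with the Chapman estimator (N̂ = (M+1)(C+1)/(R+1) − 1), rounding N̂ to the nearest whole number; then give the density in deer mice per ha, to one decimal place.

N̂ = 176·143/57 − 1 = 25168/57 − 1 ≈ 440.5 → 441
Density = N̂ / area = 441 / 58 ≈ 7.60 → 7.6 per ha

density ≈ 7.6 deer mice per ha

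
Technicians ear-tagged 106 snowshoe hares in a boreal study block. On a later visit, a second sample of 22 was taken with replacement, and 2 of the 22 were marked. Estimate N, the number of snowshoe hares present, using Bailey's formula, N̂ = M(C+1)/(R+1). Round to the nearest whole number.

N̂ = 106·(22+1)/(2+1) = 106·23/3 = 2438/3 ≈ 812.7 → 813

N ≈ 813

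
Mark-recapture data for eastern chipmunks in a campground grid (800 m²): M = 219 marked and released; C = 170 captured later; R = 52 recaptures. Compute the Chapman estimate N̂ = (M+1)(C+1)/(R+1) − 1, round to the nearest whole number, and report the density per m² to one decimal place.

N̂ = 220·171/53 − 1 = 37620/53 − 1 ≈ 708.8 → 709
Density = N̂ / area = 709 / 800 ≈ 0.89 → 0.9 per m²

density ≈ 0.9 eastern chipmunks per m²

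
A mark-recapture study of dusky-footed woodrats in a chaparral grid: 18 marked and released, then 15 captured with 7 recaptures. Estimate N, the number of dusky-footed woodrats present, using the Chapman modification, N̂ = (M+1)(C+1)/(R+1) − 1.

N̂ = (18+1)(15+1)/(7+1) − 1 = 19·16/8 − 1
= 304/8 − 1 = 38 − 1 = 37

N = 37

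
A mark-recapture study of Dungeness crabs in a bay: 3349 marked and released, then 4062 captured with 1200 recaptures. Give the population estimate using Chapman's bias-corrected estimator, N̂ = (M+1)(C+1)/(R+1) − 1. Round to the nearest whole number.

N̂ = (3349+1)(4062+1)/(1200+1) − 1 = 3350·4063/1201 − 1
= 13611050/1201 − 1 ≈ 11333.1 − 1 ≈ 11332.1 → 11332

N ≈ 11,332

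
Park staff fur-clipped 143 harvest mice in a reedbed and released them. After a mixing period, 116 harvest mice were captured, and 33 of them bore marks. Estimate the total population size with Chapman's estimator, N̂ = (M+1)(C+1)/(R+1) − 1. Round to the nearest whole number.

N ≈ 495

N̂ = (143+1)(116+1)/(33+1) − 1 = 144·117/34 − 1
= 16848/34 − 1 ≈ 495.5 − 1 ≈ 494.5 → 495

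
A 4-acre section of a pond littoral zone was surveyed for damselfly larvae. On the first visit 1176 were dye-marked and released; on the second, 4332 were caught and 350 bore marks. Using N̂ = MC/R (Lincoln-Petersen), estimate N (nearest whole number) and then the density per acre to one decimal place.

N̂ = 1176·4332/350 = 5094432/350 ≈ 14555.5 → 14556
Density = N̂ / area = 14556 / 4 = 3639.0 per acre

density ≈ 3639.0 damselfly larvae per acre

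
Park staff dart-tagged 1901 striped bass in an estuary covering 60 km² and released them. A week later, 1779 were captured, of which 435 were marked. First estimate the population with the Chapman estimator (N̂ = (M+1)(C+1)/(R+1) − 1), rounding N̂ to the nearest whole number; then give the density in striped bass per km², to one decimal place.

N̂ = 1902·1780/436 − 1 = 3385560/436 − 1 ≈ 7764.0 → 7764
Density = N̂ / area = 7764 / 60 ≈ 129.40 → 129.4 per km²

density ≈ 129.4 striped bass per km²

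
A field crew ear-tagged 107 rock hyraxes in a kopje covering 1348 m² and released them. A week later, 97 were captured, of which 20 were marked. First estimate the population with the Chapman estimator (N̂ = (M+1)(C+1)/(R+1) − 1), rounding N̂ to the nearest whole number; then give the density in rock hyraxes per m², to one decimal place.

density ≈ 0.4 rock hyraxes per m²

N̂ = 108·98/21 − 1 = 10584/21 − 1 = 503
Density = N̂ / area = 503 / 1348 ≈ 0.37 → 0.4 per m²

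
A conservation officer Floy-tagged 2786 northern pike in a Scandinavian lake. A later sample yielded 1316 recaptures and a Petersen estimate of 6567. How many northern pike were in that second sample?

From N = M·C/R: C = N·R / M = 6567·1316 / 2786 = 8642172 / 2786 = 3102.

C = 3102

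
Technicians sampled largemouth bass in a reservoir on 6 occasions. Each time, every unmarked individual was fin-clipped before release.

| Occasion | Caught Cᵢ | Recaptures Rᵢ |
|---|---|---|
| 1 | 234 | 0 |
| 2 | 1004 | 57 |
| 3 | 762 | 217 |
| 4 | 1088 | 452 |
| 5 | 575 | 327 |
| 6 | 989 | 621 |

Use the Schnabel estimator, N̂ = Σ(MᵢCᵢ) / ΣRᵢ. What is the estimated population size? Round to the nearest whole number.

Marked at large before each occasion: Mᵢ = Σⱼ<ᵢ (Cⱼ − Rⱼ) → M1=0, M2=234, M3=1181, M4=1726, M5=2362, M6=2610
Σ MᵢCᵢ = 0·234 + 234·1004 + 1181·762 + 1726·1088 + 2362·575 + 2610·989 = 0 + 234936 + 899922 + 1877888 + 1358150 + 2581290 = 6952186
Σ Rᵢ = 0 + 57 + 217 + 452 + 327 + 621 = 1674
N̂ = 6952186 / 1674 ≈ 4153.0 → 4153

N ≈ 4153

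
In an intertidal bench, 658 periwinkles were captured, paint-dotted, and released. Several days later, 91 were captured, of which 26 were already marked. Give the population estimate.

If marked individuals mix randomly, R/C ≈ M/N, giving N ≈ M·C/R.
N = (658 × 91) / 26 = 59878 / 26 = 2303

N = 2303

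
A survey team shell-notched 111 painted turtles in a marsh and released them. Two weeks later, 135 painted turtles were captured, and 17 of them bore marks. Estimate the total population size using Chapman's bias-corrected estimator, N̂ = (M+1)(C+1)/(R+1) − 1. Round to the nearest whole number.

N̂ = (111+1)(135+1)/(17+1) − 1 = 112·136/18 − 1
= 15232/18 − 1 ≈ 846.2 − 1 ≈ 845.2 → 845

N ≈ 845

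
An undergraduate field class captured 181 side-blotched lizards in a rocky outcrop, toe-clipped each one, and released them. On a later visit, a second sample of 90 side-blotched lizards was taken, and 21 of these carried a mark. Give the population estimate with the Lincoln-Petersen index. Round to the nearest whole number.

N = (181 × 90) / 21 = 16290 / 21 ≈ 775.7 → 776

N ≈ 776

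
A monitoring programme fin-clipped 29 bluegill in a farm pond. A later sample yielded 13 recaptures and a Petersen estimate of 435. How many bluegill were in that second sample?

From N = M·C/R: C = N·R / M = 435·13 / 29 = 5655 / 29 = 195.

C = 195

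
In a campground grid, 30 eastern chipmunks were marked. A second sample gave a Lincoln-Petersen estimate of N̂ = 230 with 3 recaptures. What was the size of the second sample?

C = 23

From N = M·C/R: C = N·R / M = 230·3 / 30 = 690 / 30 = 23.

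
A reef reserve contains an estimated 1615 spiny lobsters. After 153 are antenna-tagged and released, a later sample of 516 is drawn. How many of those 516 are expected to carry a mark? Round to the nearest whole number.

Expected recaptures E[R] = M·C / N.
E[R] = 153 × 516 / 1615 = 78948 / 1615 ≈ 48.9 → 49

expected recaptures ≈ 49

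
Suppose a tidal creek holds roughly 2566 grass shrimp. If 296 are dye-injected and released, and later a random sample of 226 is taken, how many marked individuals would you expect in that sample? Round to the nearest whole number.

Expected recaptures E[R] = M·C / N.
E[R] = 296 × 226 / 2566 = 66896 / 2566 ≈ 26.1 → 26

expected recaptures ≈ 26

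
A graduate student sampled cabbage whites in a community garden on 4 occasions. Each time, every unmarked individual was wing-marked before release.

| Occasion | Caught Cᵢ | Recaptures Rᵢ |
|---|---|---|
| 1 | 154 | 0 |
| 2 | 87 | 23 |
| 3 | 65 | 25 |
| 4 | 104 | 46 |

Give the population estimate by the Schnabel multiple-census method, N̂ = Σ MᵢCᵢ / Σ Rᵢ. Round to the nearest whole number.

Marked at large before each occasion: Mᵢ = Σⱼ<ᵢ (Cⱼ − Rⱼ) → M1=0, M2=154, M3=218, M4=258
Σ MᵢCᵢ = 0·154 + 154·87 + 218·65 + 258·104 = 0 + 13398 + 14170 + 26832 = 54400
Σ Rᵢ = 0 + 23 + 25 + 46 = 94
N̂ = 54400 / 94 ≈ 578.7 → 579

N ≈ 579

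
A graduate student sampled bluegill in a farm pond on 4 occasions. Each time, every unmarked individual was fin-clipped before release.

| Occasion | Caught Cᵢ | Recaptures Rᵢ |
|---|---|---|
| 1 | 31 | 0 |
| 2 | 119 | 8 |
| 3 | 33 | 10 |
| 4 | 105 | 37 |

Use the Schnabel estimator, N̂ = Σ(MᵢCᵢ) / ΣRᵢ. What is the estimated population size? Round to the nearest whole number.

N ≈ 467

Marked at large before each occasion: Mᵢ = Σⱼ<ᵢ (Cⱼ − Rⱼ) → M1=0, M2=31, M3=142, M4=165
Σ MᵢCᵢ = 0·31 + 31·119 + 142·33 + 165·105 = 0 + 3689 + 4686 + 17325 = 25700
Σ Rᵢ = 0 + 8 + 10 + 37 = 55
N̂ = 25700 / 55 ≈ 467.3 → 467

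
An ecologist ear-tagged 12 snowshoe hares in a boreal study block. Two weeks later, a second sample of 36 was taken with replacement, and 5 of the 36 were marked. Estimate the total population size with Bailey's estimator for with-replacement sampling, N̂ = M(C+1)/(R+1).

N̂ = 12·(36+1)/(5+1) = 12·37/6 = 444/6 = 74

N = 74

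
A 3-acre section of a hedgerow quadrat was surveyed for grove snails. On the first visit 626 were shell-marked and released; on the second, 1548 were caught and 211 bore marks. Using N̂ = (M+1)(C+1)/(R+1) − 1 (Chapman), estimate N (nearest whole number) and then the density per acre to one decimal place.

N̂ = 627·1549/212 − 1 = 971223/212 − 1 ≈ 4580.2 → 4580
Density = N̂ / area = 4580 / 3 ≈ 1526.67 → 1526.7 per acre

density ≈ 1526.7 grove snails per acre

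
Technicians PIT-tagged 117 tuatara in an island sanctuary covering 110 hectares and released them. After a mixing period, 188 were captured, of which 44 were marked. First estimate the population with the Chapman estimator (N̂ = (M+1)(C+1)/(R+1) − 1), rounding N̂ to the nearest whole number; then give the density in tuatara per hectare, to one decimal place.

density ≈ 4.5 tuatara per hectare

N̂ = 118·189/45 − 1 = 22302/45 − 1 ≈ 494.6 → 495
Density = N̂ / area = 495 / 110 ≈ 4.50 → 4.5 per hectare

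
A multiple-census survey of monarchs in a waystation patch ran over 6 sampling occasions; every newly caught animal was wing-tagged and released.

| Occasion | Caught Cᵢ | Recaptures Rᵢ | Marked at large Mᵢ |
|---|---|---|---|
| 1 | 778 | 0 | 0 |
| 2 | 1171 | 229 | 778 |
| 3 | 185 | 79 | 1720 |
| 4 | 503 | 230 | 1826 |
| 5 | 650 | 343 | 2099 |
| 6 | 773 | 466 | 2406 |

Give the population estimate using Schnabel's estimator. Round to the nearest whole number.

Σ MᵢCᵢ = 0·778 + 778·1171 + 1720·185 + 1826·503 + 2099·650 + 2406·773 = 0 + 911038 + 318200 + 918478 + 1364350 + 1859838 = 5371904
Σ Rᵢ = 0 + 229 + 79 + 230 + 343 + 466 = 1347
N̂ = 5371904 / 1347 ≈ 3988.1 → 3988

N ≈ 3988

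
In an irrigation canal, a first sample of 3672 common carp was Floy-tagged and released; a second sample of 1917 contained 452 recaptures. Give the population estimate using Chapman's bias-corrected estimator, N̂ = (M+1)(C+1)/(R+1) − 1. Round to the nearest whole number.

N ≈ 15,550

N̂ = (3672+1)(1917+1)/(452+1) − 1 = 3673·1918/453 − 1
= 7044814/453 − 1 ≈ 15551.47 − 1 ≈ 15550.47 → 15550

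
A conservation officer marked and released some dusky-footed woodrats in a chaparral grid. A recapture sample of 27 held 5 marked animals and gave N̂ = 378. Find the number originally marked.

M = 70

From N = M·C/R: M = N·R / C = 378·5 / 27 = 1890 / 27 = 70.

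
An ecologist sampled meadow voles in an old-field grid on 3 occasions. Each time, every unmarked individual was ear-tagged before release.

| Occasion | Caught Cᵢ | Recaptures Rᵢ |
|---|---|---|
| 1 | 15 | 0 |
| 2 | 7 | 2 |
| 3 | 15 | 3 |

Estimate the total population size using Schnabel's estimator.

N = 81

Marked at large before each occasion: Mᵢ = Σⱼ<ᵢ (Cⱼ − Rⱼ) → M1=0, M2=15, M3=20
Σ MᵢCᵢ = 0·15 + 15·7 + 20·15 = 0 + 105 + 300 = 405
Σ Rᵢ = 0 + 2 + 3 = 5
N̂ = 405 / 5 = 81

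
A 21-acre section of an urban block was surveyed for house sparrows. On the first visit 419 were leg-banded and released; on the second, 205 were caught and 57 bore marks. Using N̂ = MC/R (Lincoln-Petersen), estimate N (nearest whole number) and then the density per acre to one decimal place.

density ≈ 71.8 house sparrows per acre

N̂ = 419·205/57 = 85895/57 ≈ 1506.9 → 1507
Density = N̂ / area = 1507 / 21 ≈ 71.76 → 71.8 per acre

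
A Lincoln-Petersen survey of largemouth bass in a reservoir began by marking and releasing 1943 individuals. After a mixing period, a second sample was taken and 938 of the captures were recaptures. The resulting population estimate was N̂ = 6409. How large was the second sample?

C = 3094

From N = M·C/R: C = N·R / M = 6409·938 / 1943 = 6011642 / 1943 = 3094.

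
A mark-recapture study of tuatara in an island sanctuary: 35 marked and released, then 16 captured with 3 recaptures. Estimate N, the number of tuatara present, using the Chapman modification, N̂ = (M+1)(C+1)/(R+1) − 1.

N̂ = (35+1)(16+1)/(3+1) − 1 = 36·17/4 − 1
= 612/4 − 1 = 153 − 1 = 152

N = 152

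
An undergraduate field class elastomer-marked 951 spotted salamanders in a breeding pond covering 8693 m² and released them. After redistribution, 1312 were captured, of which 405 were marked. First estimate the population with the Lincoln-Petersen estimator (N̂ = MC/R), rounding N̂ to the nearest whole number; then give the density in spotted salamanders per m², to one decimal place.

density ≈ 0.4 spotted salamanders per m²

N̂ = 951·1312/405 = 1247712/405 ≈ 3080.8 → 3081
Density = N̂ / area = 3081 / 8693 ≈ 0.35 → 0.4 per m²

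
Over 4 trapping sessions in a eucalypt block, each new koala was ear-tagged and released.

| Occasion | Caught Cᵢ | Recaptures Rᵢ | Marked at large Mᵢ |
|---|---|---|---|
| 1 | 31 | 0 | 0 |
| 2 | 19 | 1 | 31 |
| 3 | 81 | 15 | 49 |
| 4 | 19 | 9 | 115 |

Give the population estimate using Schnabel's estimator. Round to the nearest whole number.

N ≈ 270

Σ MᵢCᵢ = 0·31 + 31·19 + 49·81 + 115·19 = 0 + 589 + 3969 + 2185 = 6743
Σ Rᵢ = 0 + 1 + 15 + 9 = 25
N̂ = 6743 / 25 ≈ 269.7 → 270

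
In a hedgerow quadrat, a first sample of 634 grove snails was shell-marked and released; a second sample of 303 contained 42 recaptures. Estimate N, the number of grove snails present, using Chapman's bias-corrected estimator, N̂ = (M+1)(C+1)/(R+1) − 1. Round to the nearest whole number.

N ≈ 4488

N̂ = (634+1)(303+1)/(42+1) − 1 = 635·304/43 − 1
= 193040/43 − 1 ≈ 4489.3 − 1 ≈ 4488.3 → 4488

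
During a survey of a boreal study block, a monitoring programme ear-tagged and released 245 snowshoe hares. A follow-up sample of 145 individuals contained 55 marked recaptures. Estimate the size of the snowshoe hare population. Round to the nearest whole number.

The marked fraction in the recapture sample should equal the marked fraction in the population: 55/145 = 245/N.
N = (245 × 145) / 55 = 35525 / 55 ≈ 645.9 → 646

N ≈ 646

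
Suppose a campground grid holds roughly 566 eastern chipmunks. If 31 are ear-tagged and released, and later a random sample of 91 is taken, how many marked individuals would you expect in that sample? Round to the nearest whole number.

expected recaptures ≈ 5

Expected recaptures E[R] = M·C / N.
E[R] = 31 × 91 / 566 = 2821 / 566 ≈ 5.0 → 5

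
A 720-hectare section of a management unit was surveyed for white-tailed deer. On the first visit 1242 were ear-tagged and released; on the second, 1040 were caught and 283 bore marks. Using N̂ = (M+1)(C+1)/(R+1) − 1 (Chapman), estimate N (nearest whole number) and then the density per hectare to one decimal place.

N̂ = 1243·1041/284 − 1 = 1293963/284 − 1 ≈ 4555.2 → 4555
Density = N̂ / area = 4555 / 720 ≈ 6.33 → 6.3 per hectare

density ≈ 6.3 white-tailed deer per hectare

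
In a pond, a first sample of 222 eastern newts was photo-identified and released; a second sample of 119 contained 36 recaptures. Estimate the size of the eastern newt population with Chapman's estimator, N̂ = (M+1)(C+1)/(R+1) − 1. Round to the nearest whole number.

N ≈ 722

N̂ = (222+1)(119+1)/(36+1) − 1 = 223·120/37 − 1
= 26760/37 − 1 ≈ 723.2 − 1 ≈ 722.2 → 722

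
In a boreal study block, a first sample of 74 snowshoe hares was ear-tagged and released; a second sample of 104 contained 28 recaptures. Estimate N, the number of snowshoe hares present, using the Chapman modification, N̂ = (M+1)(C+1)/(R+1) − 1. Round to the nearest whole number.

N ≈ 271

N̂ = (74+1)(104+1)/(28+1) − 1 = 75·105/29 − 1
= 7875/29 − 1 ≈ 271.6 − 1 ≈ 270.6 → 271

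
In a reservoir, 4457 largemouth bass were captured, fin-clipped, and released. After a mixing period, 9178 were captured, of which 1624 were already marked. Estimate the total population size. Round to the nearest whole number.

Lincoln-Petersen assumes M/N = R/C, so N = M·C / R.
N = (4457 × 9178) / 1624 = 40906346 / 1624 ≈ 25188.6 → 25189

N ≈ 25,189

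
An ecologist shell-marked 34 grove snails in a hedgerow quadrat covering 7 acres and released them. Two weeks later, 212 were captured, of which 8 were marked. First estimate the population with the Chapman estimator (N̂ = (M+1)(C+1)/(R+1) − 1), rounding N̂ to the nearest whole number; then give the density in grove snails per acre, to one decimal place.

density ≈ 118.1 grove snails per acre

N̂ = 35·213/9 − 1 = 7455/9 − 1 ≈ 827.3 → 827
Density = N̂ / area = 827 / 7 ≈ 118.14 → 118.1 per acre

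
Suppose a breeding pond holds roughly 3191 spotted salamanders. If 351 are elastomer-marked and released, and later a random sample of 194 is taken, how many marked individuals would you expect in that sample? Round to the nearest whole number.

Expected recaptures E[R] = M·C / N.
E[R] = 351 × 194 / 3191 = 68094 / 3191 ≈ 21.3 → 21

expected recaptures ≈ 21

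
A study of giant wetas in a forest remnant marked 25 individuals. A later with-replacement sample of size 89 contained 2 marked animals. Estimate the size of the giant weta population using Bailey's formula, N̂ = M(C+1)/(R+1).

N = 750

N̂ = 25·(89+1)/(2+1) = 25·90/3 = 2250/3 = 750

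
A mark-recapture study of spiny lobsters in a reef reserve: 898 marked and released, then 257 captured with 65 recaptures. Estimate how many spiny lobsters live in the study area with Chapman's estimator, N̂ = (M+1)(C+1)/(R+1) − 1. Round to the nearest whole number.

N ≈ 3513

N̂ = (898+1)(257+1)/(65+1) − 1 = 899·258/66 − 1
= 231942/66 − 1 ≈ 3514.3 − 1 ≈ 3513.3 → 3513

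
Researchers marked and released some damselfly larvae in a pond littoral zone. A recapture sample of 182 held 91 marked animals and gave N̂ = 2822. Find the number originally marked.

From N = M·C/R: M = N·R / C = 2822·91 / 182 = 256802 / 182 = 1411.

M = 1411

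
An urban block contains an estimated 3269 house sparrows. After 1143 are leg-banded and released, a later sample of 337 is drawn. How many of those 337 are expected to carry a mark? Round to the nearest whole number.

Expected recaptures E[R] = M·C / N.
E[R] = 1143 × 337 / 3269 = 385191 / 3269 ≈ 117.8 → 118

expected recaptures ≈ 118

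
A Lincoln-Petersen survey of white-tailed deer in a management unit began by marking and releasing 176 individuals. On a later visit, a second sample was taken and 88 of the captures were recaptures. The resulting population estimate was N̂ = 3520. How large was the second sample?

C = 1760

From N = M·C/R: C = N·R / M = 3520·88 / 176 = 309760 / 176 = 1760.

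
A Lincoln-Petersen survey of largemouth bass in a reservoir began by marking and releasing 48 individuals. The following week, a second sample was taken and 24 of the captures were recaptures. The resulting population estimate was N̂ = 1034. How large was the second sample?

C = 517

From N = M·C/R: C = N·R / M = 1034·24 / 48 = 24816 / 48 = 517.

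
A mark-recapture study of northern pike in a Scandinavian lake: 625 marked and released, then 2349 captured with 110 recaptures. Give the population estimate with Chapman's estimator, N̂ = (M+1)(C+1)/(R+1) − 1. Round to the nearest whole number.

N ≈ 13,252

N̂ = (625+1)(2349+1)/(110+1) − 1 = 626·2350/111 − 1
= 1471100/111 − 1 ≈ 13253.2 − 1 ≈ 13252.2 → 13252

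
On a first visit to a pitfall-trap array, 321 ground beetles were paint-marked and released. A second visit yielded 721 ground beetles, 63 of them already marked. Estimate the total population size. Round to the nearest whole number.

The marked fraction in the recapture sample should equal the marked fraction in the population: 63/721 = 321/N.
N = (321 × 721) / 63 = 231441 / 63 ≈ 3673.7 → 3674

N ≈ 3674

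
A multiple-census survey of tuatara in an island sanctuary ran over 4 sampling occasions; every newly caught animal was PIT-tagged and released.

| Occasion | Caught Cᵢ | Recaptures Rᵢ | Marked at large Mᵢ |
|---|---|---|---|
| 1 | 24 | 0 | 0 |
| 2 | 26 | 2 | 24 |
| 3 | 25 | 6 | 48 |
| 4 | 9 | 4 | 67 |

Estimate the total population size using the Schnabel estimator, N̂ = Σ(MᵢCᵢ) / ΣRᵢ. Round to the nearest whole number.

Σ MᵢCᵢ = 0·24 + 24·26 + 48·25 + 67·9 = 0 + 624 + 1200 + 603 = 2427
Σ Rᵢ = 0 + 2 + 6 + 4 = 12
N̂ = 2427 / 12 ≈ 202.2 → 202

N ≈ 202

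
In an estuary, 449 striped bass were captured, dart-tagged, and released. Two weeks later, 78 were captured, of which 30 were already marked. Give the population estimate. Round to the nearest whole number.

If marked individuals mix randomly, R/C ≈ M/N, giving N ≈ M·C/R.
N = (449 × 78) / 30 = 35022 / 30 ≈ 1167.4 → 1167

N ≈ 1167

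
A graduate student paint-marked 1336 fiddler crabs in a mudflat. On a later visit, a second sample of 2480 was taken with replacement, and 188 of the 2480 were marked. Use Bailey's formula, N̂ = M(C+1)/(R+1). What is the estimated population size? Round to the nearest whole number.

N ≈ 17,538

N̂ = 1336·(2480+1)/(188+1) = 1336·2481/189 = 3314616/189 ≈ 17537.7 → 17538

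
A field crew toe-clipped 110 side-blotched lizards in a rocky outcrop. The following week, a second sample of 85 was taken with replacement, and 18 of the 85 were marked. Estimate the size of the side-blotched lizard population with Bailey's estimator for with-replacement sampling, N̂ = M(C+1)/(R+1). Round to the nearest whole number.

N̂ = 110·(85+1)/(18+1) = 110·86/19 = 9460/19 ≈ 497.9 → 498

N ≈ 498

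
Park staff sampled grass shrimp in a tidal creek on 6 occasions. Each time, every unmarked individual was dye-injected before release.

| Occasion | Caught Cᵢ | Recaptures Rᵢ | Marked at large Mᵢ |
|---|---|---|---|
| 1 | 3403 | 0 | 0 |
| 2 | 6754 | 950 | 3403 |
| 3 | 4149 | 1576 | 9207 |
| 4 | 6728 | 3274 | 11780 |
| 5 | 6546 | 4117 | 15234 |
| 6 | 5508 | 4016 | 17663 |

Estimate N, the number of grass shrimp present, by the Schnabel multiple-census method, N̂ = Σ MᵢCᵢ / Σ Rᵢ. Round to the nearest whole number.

N ≈ 24,219

Σ MᵢCᵢ = 0·3403 + 3403·6754 + 9207·4149 + 11780·6728 + 15234·6546 + 17663·5508 = 0 + 22983862 + 38199843 + 79255840 + 99721764 + 97287804 = 337449113
Σ Rᵢ = 0 + 950 + 1576 + 3274 + 4117 + 4016 = 13933
N̂ = 337449113 / 13933 ≈ 24219.4 → 24219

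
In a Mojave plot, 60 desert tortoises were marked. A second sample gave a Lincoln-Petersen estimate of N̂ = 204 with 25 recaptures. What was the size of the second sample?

From N = M·C/R: C = N·R / M = 204·25 / 60 = 5100 / 60 = 85.

C = 85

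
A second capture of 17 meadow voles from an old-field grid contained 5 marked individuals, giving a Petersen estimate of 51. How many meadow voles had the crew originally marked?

M = 15

From N = M·C/R: M = N·R / C = 51·5 / 17 = 255 / 17 = 15.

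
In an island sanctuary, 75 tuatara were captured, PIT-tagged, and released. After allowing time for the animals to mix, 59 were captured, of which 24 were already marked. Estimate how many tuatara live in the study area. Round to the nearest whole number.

N ≈ 184

The marked fraction in the recapture sample should equal the marked fraction in the population: 24/59 = 75/N.
N = (75 × 59) / 24 = 4425 / 24 ≈ 184.4 → 184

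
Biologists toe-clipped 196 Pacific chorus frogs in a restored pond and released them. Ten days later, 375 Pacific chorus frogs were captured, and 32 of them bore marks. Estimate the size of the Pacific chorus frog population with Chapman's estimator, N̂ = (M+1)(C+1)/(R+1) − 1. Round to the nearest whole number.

N ≈ 2244

N̂ = (196+1)(375+1)/(32+1) − 1 = 197·376/33 − 1
= 74072/33 − 1 ≈ 2244.6 − 1 ≈ 2243.6 → 2244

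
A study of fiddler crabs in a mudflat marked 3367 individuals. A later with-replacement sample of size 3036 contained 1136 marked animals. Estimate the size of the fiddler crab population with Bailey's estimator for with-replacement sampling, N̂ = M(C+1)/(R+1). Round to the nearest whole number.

N̂ = 3367·(3036+1)/(1136+1) = 3367·3037/1137 = 10225579/1137 ≈ 8993.47 → 8993

N ≈ 8993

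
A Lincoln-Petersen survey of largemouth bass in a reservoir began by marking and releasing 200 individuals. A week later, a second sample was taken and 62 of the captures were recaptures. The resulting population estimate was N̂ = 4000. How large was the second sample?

From N = M·C/R: C = N·R / M = 4000·62 / 200 = 248000 / 200 = 1240.

C = 1240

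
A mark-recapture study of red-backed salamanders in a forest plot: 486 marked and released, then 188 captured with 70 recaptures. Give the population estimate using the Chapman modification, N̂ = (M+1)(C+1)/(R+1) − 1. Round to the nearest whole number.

N ≈ 1295

N̂ = (486+1)(188+1)/(70+1) − 1 = 487·189/71 − 1
= 92043/71 − 1 ≈ 1296.4 − 1 ≈ 1295.4 → 1295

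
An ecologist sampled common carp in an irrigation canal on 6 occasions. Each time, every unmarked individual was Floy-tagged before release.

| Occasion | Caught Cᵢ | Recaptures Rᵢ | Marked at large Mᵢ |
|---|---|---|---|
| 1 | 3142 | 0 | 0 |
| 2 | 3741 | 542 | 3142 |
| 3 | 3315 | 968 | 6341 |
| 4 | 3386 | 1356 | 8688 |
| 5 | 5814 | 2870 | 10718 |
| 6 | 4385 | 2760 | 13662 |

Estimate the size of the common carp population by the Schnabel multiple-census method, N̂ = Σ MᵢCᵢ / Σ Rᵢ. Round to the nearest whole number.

N ≈ 21,706

Σ MᵢCᵢ = 0·3142 + 3142·3741 + 6341·3315 + 8688·3386 + 10718·5814 + 13662·4385 = 0 + 11754222 + 21020415 + 29417568 + 62314452 + 59907870 = 184414527
Σ Rᵢ = 0 + 542 + 968 + 1356 + 2870 + 2760 = 8496
N̂ = 184414527 / 8496 ≈ 21706.0 → 21706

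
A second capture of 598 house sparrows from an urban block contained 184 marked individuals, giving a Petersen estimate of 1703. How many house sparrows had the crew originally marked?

From N = M·C/R: M = N·R / C = 1703·184 / 598 = 313352 / 598 = 524.

M = 524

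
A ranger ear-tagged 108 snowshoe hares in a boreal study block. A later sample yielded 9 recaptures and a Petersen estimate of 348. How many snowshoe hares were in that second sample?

From N = M·C/R: C = N·R / M = 348·9 / 108 = 3132 / 108 = 29.

C = 29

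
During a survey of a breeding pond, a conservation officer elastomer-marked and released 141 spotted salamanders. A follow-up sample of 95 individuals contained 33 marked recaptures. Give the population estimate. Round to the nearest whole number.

N ≈ 406

Lincoln-Petersen assumes M/N = R/C, so N = M·C / R.
N = (141 × 95) / 33 = 13395 / 33 ≈ 405.9 → 406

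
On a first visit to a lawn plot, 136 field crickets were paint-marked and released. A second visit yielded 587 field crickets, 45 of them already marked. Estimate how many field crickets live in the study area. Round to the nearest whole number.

N ≈ 1774

N = (136 × 587) / 45 = 79832 / 45 ≈ 1774.0 → 1774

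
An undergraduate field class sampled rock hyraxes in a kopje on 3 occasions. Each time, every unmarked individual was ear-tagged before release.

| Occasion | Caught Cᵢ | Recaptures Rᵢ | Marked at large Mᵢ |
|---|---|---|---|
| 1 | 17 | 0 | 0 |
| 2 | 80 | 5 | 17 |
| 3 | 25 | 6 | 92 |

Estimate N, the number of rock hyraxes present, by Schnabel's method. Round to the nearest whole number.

Σ MᵢCᵢ = 0·17 + 17·80 + 92·25 = 0 + 1360 + 2300 = 3660
Σ Rᵢ = 0 + 5 + 6 = 11
N̂ = 3660 / 11 ≈ 332.7 → 333

N ≈ 333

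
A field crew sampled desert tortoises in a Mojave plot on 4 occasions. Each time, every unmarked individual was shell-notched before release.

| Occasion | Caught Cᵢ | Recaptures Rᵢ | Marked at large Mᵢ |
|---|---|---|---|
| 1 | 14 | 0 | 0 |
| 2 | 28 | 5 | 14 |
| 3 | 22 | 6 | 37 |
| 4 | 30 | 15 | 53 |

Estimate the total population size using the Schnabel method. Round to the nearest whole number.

Σ MᵢCᵢ = 0·14 + 14·28 + 37·22 + 53·30 = 0 + 392 + 814 + 1590 = 2796
Σ Rᵢ = 0 + 5 + 6 + 15 = 26
N̂ = 2796 / 26 ≈ 107.5 → 108

N ≈ 108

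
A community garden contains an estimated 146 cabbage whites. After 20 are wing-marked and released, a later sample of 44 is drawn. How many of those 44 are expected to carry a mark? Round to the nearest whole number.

Expected recaptures E[R] = M·C / N.
E[R] = 20 × 44 / 146 = 880 / 146 ≈ 6.0 → 6

expected recaptures ≈ 6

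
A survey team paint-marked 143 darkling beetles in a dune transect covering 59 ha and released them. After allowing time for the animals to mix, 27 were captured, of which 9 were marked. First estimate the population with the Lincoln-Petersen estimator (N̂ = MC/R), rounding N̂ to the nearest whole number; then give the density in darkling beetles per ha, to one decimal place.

N̂ = 143·27/9 = 3861/9 = 429
Density = N̂ / area = 429 / 59 ≈ 7.27 → 7.3 per ha

density ≈ 7.3 darkling beetles per ha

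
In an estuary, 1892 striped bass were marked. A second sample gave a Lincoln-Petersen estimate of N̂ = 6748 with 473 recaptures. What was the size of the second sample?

From N = M·C/R: C = N·R / M = 6748·473 / 1892 = 3191804 / 1892 = 1687.

C = 1687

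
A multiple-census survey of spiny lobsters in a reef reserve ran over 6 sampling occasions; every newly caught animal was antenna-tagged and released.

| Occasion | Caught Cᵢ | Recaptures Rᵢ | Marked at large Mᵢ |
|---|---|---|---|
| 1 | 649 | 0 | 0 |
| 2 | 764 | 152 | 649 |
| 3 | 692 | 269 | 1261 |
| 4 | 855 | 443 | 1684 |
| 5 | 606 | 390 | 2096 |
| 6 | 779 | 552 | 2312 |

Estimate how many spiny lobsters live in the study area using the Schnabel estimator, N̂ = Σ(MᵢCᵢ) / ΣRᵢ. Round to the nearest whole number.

Σ MᵢCᵢ = 0·649 + 649·764 + 1261·692 + 1684·855 + 2096·606 + 2312·779 = 0 + 495836 + 872612 + 1439820 + 1270176 + 1801048 = 5879492
Σ Rᵢ = 0 + 152 + 269 + 443 + 390 + 552 = 1806
N̂ = 5879492 / 1806 ≈ 3255.5 → 3256

N ≈ 3256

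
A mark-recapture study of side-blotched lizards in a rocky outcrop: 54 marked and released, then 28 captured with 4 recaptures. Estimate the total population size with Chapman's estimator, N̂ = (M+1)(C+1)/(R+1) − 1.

N = 318

N̂ = (54+1)(28+1)/(4+1) − 1 = 55·29/5 − 1
= 1595/5 − 1 = 319 − 1 = 318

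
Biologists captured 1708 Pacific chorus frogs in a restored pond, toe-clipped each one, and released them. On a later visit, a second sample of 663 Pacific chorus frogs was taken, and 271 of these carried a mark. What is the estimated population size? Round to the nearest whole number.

If marked individuals mix randomly, R/C ≈ M/N, giving N ≈ M·C/R.
N = (1708 × 663) / 271 = 1132404 / 271 ≈ 4178.6 → 4179

N ≈ 4179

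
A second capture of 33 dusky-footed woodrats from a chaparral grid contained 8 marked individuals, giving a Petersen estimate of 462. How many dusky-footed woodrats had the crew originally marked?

M = 112

From N = M·C/R: M = N·R / C = 462·8 / 33 = 3696 / 33 = 112.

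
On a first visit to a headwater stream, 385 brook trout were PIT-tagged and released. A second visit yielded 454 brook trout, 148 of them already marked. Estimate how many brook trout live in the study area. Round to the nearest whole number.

N ≈ 1181

N = (385 × 454) / 148 = 174790 / 148 ≈ 1181.0 → 1181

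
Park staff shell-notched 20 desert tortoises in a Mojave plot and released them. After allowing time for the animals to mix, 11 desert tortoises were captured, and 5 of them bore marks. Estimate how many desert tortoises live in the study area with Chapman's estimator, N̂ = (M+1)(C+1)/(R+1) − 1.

N̂ = (20+1)(11+1)/(5+1) − 1 = 21·12/6 − 1
= 252/6 − 1 = 42 − 1 = 41

N = 41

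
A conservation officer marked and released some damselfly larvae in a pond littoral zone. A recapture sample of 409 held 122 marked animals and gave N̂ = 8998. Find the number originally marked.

M = 2684

From N = M·C/R: M = N·R / C = 8998·122 / 409 = 1097756 / 409 = 2684.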